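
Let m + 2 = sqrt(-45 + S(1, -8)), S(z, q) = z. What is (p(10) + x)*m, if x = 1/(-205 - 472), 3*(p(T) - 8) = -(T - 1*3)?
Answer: -23012/2031 + 23012*I*sqrt(11)/2031 ≈ -11.33 + 37.579*I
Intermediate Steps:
p(T) = 9 - T/3 (p(T) = 8 + (-(T - 1*3))/3 = 8 + (-(T - 3))/3 = 8 + (-(-3 + T))/3 = 8 + (3 - T)/3 = 8 + (1 - T/3) = 9 - T/3)
m = -2 + 2*I*sqrt(11) (m = -2 + sqrt(-45 + 1) = -2 + sqrt(-44) = -2 + 2*I*sqrt(11) ≈ -2.0 + 6.6332*I)
x = -1/677 (x = 1/(-677) = -1/677 ≈ -0.0014771)
(p(10) + x)*m = ((9 - 1/3*10) - 1/677)*(-2 + 2*I*sqrt(11)) = ((9 - 10/3) - 1/677)*(-2 + 2*I*sqrt(11)) = (17/3 - 1/677)*(-2 + 2*I*sqrt(11)) = 11506*(-2 + 2*I*sqrt(11))/2031 = -23012/2031 + 23012*I*sqrt(11)/2031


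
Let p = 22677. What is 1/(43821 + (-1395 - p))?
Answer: 1/19749 ≈ 5.0635e-5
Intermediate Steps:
1/(43821 + (-1395 - p)) = 1/(43821 + (-1395 - 1*22677)) = 1/(43821 + (-1395 - 22677)) = 1/(43821 - 24072) = 1/19749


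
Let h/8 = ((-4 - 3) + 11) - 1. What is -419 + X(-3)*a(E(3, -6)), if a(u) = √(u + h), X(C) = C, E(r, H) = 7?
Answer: -419 - 3*√31 ≈ -435.70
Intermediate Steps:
h = 24 (h = 8*(((-4 - 3) + 11) - 1) = 8*((-7 + 11) - 1) = 8*(4 - 1) = 8*3 = 24)
a(u) = √(24 + u) (a(u) = √(u + 24) = √(24 + u))
-419 + X(-3)*a(E(3, -6)) = -419 - 3*√(24 + 7) = -419 - 3*√31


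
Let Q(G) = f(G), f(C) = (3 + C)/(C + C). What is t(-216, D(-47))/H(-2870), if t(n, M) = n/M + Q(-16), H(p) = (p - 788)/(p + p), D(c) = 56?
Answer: -158465/29264 ≈ -5.4150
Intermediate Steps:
f(C) = (3 + C)/(2*C) (f(C) = (3 + C)/((2*C)) = (3 + C)*(1/(2*C)) = (3 + C)/(2*C))
Q(G) = (3 + G)/(2*G)
H(p) = (-788 + p)/(2*p) (H(p) = (-788 + p)/((2*p)) = (-788 + p)*(1/(2*p)) = (-788 + p)/(2*p))
t(n, M) = 13/32 + n/M (t(n, M) = n/M + (½)*(3 - 16)/(-16) = n/M + (½)*(-1/16)*(-13) = n/M + 13/32 = 13/32 + n/M)
t(-216, D(-47))/H(-2870) = (13/32 - 216/56)/(((½)*(-788 - 2870)/(-2870))) = (13/32 - 216*1/56)/(((½)*(-1/2870)*(-3658))) = (13/32 - 27/7)/(1829/2870) = -773/224*2870/1829 = -158465/29264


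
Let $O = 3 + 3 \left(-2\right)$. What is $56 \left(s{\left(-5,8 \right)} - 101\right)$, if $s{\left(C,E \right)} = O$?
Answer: $-5824$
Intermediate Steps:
$O = -3$ ($O = 3 - 6 = -3$)
$s{\left(C,E \right)} = -3$
$56 \left(s{\left(-5,8 \right)} - 101\right) = 56 \left(-3 - 101\right) = 56 \left(-104\right) = -5824$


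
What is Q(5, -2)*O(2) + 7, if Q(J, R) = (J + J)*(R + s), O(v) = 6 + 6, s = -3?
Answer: -593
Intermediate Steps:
O(v) = 12
Q(J, R) = 2*J*(-3 + R) (Q(J, R) = (J + J)*(R - 3) = (2*J)*(-3 + R) = 2*J*(-3 + R))
Q(5, -2)*O(2) + 7 = (2*5*(-3 - 2))*12 + 7 = (2*5*(-5))*12 + 7 = -50*12 + 7 = -600 + 7 = -593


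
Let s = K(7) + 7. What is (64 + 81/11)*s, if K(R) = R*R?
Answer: 43960/11 ≈ 3996.4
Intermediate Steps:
K(R) = R²
s = 56 (s = 7² + 7 = 49 + 7 = 56)
(64 + 81/11)*s = (64 + 81/11)*56 = (785/11)*56 = 43960/11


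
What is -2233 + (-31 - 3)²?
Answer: -1077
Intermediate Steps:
-2233 + (-31 - 3)² = -2233 + (-34)² = -2233 + 1156 = -1077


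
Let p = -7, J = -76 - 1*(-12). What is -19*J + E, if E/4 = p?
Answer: 1188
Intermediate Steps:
J = -64 (J = -76 + 12 = -64)
E = -28 (E = 4*(-7) = -28)
-19*J + E = -19*(-64) - 28 = 1216 - 28 = 1188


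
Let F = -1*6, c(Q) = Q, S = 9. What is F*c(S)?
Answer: -54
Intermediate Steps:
F = -6
F*c(S) = -6*9 = -54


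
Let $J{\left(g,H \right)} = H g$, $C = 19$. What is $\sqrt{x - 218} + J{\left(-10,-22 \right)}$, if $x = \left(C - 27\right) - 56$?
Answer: $220 + i \sqrt{282} \approx 220.0 + 16.793 i$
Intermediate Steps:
$x = -64$ ($x = \left(19 - 27\right) - 56 = -8 - 56 = -64$)
$\sqrt{x - 218} + J{\left(-10,-22 \right)} = \sqrt{-64 - 218} - -220 = \sqrt{-282} + 220 = i \sqrt{282} + 220 = 220 + i \sqrt{282}$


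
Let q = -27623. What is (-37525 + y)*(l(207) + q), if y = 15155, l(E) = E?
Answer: 613295920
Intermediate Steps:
(-37525 + y)*(l(207) + q) = (-37525 + 15155)*(207 - 27623) = -22370*(-27416) = 613295920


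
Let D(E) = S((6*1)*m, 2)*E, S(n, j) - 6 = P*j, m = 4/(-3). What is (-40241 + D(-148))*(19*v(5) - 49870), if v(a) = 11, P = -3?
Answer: 1998408301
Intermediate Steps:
m = -4/3 (m = 4*(-1/3) = -4/3 ≈ -1.3333)
S(n, j) = 6 - 3*j
D(E) = 0 (D(E) = (6 - 3*2)*E = (6 - 6)*E = 0*E = 0)
(-40241 + D(-148))*(19*v(5) - 49870) = (-40241 + 0)*(19*11 - 49870) = -40241*(209 - 49870) = -40241*(-49661) = 1998408301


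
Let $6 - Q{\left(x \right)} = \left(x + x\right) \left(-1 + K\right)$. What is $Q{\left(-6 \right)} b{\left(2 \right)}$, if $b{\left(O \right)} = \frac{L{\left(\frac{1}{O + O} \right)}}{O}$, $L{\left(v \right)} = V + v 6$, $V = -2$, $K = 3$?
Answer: $- \frac{15}{2} \approx -7.5$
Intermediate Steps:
$L{\left(v \right)} = -2 + 6 v$ ($L{\left(v \right)} = -2 + v 6 = -2 + 6 v$)
$b{\left(O \right)} = \frac{-2 + \frac{3}{O}}{O}$ ($b{\left(O \right)} = \frac{-2 + \frac{6}{O + O}}{O} = \frac{-2 + \frac{6}{2 O}}{O} = \frac{-2 + 6 \frac{1}{2 O}}{O} = \frac{-2 + \frac{3}{O}}{O}$)
$Q{\left(x \right)} = 6 - 4 x$ ($Q{\left(x \right)} = 6 - \left(x + x\right) \left(-1 + 3\right) = 6 - 2 x 2 = 6 - 4 x$)
$Q{\left(-6 \right)} b{\left(2 \right)} = \left(6 - -24\right) \frac{3 - 4}{4} = \left(6 + 24\right) \frac{3 - 4}{4} = 30 \cdot \frac{1}{4} \left(-1\right) = 30 \left(- \frac{1}{4}\right) = - \frac{15}{2}$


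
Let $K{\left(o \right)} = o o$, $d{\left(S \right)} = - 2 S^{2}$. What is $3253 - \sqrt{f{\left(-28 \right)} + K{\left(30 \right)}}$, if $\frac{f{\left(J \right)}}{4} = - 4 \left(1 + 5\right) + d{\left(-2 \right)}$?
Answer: $3253 - 2 \sqrt{193} \approx 3225.2$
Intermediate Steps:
$K{\left(o \right)} = o^{2}$
$f{\left(J \right)} = -128$ ($f{\left(J \right)} = 4 \left(- 4 \left(1 + 5\right) - 2 \left(-2\right)^{2}\right) = 4 \left(\left(-4\right) 6 - 8\right) = 4 \left(-24 - 8\right) = 4 \left(-32\right) = -128$)
$3253 - \sqrt{f{\left(-28 \right)} + K{\left(30 \right)}} = 3253 - \sqrt{-128 + 30^{2}} = 3253 - \sqrt{-128 + 900} = 3253 - \sqrt{772} = 3253 - 2 \sqrt{193}$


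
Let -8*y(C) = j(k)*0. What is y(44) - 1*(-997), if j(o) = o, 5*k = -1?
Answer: 997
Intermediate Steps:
k = -1/5 (k = (1/5)*(-1) = -1/5 ≈ -0.20000)
y(C) = 0 (y(C) = -(-1)*0/40 = -1/8*0 = 0)
y(44) - 1*(-997) = 0 - 1*(-997) = 0 + 997 = 997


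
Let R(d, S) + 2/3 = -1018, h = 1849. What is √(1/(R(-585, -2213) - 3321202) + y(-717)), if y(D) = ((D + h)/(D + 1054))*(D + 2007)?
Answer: √48883860772776984313806/3358765094 ≈ 65.827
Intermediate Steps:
R(d, S) = -3056/3 (R(d, S) = -⅔ - 1018 = -3056/3)
y(D) = (1849 + D)*(2007 + D)/(1054 + D) (y(D) = ((D + 1849)/(D + 1054))*(D + 2007) = ((1849 + D)/(1054 + D))*(2007 + D) = (1849 + D)*(2007 + D)/(1054 + D))
√(1/(R(-585, -2213) - 3321202) + y(-717)) = √(1/(-3056/3 - 3321202) + (3710943 + (-717)² + 3856*(-717))/(1054 - 717)) = √(1/(-9966662/3) + (3710943 + 514089 - 2764752)/337) = √(-3/9966662 + (1/337)*1460280) = √(-3/9966662 + 1460280/337) = √(14554117184349/3358765094) = √48883860772776984313806/3358765094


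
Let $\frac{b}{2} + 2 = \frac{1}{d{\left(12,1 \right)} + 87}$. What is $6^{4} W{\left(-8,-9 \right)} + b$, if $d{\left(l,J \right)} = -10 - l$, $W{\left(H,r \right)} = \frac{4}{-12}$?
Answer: $- \frac{28338}{65} \approx -435.97$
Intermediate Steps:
$W{\left(H,r \right)} = - \frac{1}{3}$ ($W{\left(H,r \right)} = 4 \left(- \frac{1}{12}\right) = - \frac{1}{3}$)
$b = - \frac{258}{65}$ ($b = -4 + \frac{2}{\left(-10 - 12\right) + 87} = -4 + \frac{2}{-22 + 87} = -4 + \frac{2}{65} = - \frac{258}{65} \approx -3.9692$)
$6^{4} W{\left(-8,-9 \right)} + b = 6^{4} \left(- \frac{1}{3}\right) - \frac{258}{65} = 1296 \left(- \frac{1}{3}\right) - \frac{258}{65} = -432 - \frac{258}{65} = - \frac{28338}{65}$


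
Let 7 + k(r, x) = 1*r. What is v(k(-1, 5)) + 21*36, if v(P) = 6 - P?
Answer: 770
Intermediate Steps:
k(r, x) = -7 + r (k(r, x) = -7 + 1*r = -7 + r)
v(k(-1, 5)) + 21*36 = (6 - (-7 - 1)) + 21*36 = (6 - 1*(-8)) + 756 = (6 + 8) + 756 = 14 + 756 = 770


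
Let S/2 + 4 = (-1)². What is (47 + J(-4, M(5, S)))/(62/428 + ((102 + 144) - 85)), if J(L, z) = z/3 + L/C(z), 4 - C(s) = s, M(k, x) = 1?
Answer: 9844/34485 ≈ 0.28546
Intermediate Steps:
S = -6 (S = -8 + 2*(-1)² = -8 + 2*1 = -8 + 2 = -6)
C(s) = 4 - s
J(L, z) = z/3 + L/(4 - z)
(47 + J(-4, M(5, S)))/(62/428 + ((102 + 144) - 85)) = (47 + (-1*(-4) + (⅓)*1*(-4 + 1))/(-4 + 1))/(62/428 + ((102 + 144) - 85)) = (47 + (4 + (⅓)*1*(-3))/(-3))/(62*(1/428) + (246 - 85)) = (47 - (4 - 1)/3)/(31/214 + 161) = (47 - ⅓*3)/(34485/214) = (47 - 1)*(214/34485) = 46*(214/34485) = 9844/34485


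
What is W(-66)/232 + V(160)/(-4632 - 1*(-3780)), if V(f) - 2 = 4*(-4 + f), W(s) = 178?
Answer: 803/24708 ≈ 0.032500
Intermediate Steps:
V(f) = -14 + 4*f (V(f) = 2 + 4*(-4 + f) = 2 + (-16 + 4*f) = -14 + 4*f)
W(-66)/232 + V(160)/(-4632 - 1*(-3780)) = 178/232 + (-14 + 4*160)/(-4632 - 1*(-3780)) = 178*(1/232) + (-14 + 640)/(-4632 + 3780) = 89/116 + 626/(-852) = 89/116 + 626*(-1/852) = 89/116 - 313/426 = 803/24708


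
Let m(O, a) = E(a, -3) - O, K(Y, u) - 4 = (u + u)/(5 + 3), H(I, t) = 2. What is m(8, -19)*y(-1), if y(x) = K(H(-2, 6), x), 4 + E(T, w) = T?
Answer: -465/4 ≈ -116.25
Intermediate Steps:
E(T, w) = -4 + T
K(Y, u) = 4 + u/4 (K(Y, u) = 4 + (u + u)/(5 + 3) = 4 + (2*u)/8 = 4 + (2*u)*(⅛) = 4 + u/4)
m(O, a) = -4 + a - O (m(O, a) = (-4 + a) - O = -4 + a - O)
y(x) = 4 + x/4
m(8, -19)*y(-1) = (-4 - 19 - 1*8)*(4 + (¼)*(-1)) = (-4 - 19 - 8)*(4 - ¼) = -31*15/4 = -465/4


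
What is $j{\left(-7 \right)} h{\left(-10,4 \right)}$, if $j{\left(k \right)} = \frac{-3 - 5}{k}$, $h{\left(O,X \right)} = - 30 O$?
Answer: $\frac{2400}{7} \approx 342.86$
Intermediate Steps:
$j{\left(k \right)} = - \frac{8}{k}$ ($j{\left(k \right)} = \frac{-3 - 5}{k} = - \frac{8}{k}$)
$j{\left(-7 \right)} h{\left(-10,4 \right)} = - \frac{8}{-7} \left(\left(-30\right) \left(-10\right)\right) = \left(-8\right) \left(- \frac{1}{7}\right) 300 = \frac{8}{7} \cdot 300 = \frac{2400}{7}$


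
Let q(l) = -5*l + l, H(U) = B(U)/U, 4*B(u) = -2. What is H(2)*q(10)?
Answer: 10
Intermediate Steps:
B(u) = -½ (B(u) = (¼)*(-2) = -½)
H(U) = -1/(2*U)
q(l) = -4*l
H(2)*q(10) = (-½/2)*(-4*10) = -½*½*(-40) = -¼*(-40) = 10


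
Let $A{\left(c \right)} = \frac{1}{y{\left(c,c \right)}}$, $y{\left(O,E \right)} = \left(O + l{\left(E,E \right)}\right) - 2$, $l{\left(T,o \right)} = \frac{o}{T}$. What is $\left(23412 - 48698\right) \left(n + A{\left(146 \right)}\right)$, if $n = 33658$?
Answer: $- \frac{123406072546}{145} \approx -8.5108 \cdot 10^{8}$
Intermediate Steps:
$y{\left(O,E \right)} = -1 + O$ ($y{\left(O,E \right)} = \left(O + \frac{E}{E}\right) - 2 = \left(O + 1\right) - 2 = \left(1 + O\right) - 2 = -1 + O$)
$A{\left(c \right)} = \frac{1}{-1 + c}$
$\left(23412 - 48698\right) \left(n + A{\left(146 \right)}\right) = \left(23412 - 48698\right) \left(33658 + \frac{1}{-1 + 146}\right) = - 25286 \left(33658 + \frac{1}{145}\right) = \left(-25286\right) \frac{4880411}{145} = - \frac{123406072546}{145}$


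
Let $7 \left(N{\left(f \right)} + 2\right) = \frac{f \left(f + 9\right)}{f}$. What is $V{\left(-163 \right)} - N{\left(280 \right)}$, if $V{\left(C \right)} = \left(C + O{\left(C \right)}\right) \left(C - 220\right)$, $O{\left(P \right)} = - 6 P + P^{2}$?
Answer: $- \frac{73416779}{7} \approx -1.0488 \cdot 10^{7}$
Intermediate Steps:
$O{\left(P \right)} = P^{2} - 6 P$
$N{\left(f \right)} = - \frac{5}{7} + \frac{f}{7}$ ($N{\left(f \right)} = -2 + \frac{f \left(f + 9\right) \frac{1}{f}}{7} = -2 + \frac{f \left(9 + f\right) \frac{1}{f}}{7} = -2 + \frac{9 + f}{7} = -2 + \left(\frac{9}{7} + \frac{f}{7}\right) = - \frac{5}{7} + \frac{f}{7}$)
$V{\left(C \right)} = \left(-220 + C\right) \left(C + C \left(-6 + C\right)\right)$ ($V{\left(C \right)} = \left(C + C \left(-6 + C\right)\right) \left(C - 220\right) = \left(C + C \left(-6 + C\right)\right) \left(-220 + C\right) = \left(-220 + C\right) \left(C + C \left(-6 + C\right)\right)$)
$V{\left(-163 \right)} - N{\left(280 \right)} = - 163 \left(1100 + \left(-163\right)^{2} - -36675\right) - \left(- \frac{5}{7} + \frac{1}{7} \cdot 280\right) = - 163 \left(1100 + 26569 + 36675\right) - \left(- \frac{5}{7} + 40\right) = \left(-163\right) 64344 - \frac{275}{7} = -10488072 - \frac{275}{7} = - \frac{73416779}{7}$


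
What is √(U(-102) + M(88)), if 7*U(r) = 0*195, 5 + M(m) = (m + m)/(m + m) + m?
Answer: 2*√21 ≈ 9.1651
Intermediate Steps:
M(m) = -4 + m (M(m) = -5 + ((m + m)/(m + m) + m) = -5 + ((2*m)/((2*m)) + m) = -5 + ((2*m)*(1/(2*m)) + m) = -5 + (1 + m) = -4 + m)
U(r) = 0 (U(r) = (0*195)/7 = (⅐)*0 = 0)
√(U(-102) + M(88)) = √(0 + (-4 + 88)) = √(0 + 84) = √84 = 2*√21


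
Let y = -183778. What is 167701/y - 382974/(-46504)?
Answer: 15645857117/2136603028 ≈ 7.3228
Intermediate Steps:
167701/y - 382974/(-46504) = 167701/(-183778) - 382974/(-46504) = 167701*(-1/183778) - 382974*(-1/46504) = -167701/183778 + 191487/23252 = 15645857117/2136603028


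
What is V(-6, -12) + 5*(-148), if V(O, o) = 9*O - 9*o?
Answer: -686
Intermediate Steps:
V(O, o) = -9*o + 9*O
V(-6, -12) + 5*(-148) = (-9*(-12) + 9*(-6)) + 5*(-148) = (108 - 54) - 740 = 54 - 740 = -686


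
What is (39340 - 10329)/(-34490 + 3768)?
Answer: -29011/30722 ≈ -0.94431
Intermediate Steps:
(39340 - 10329)/(-34490 + 3768) = 29011/(-30722) = 29011*(-1/30722) = -29011/30722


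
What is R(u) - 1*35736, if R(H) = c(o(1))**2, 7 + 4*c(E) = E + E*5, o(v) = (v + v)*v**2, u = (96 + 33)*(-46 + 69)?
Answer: -571751/16 ≈ -35734.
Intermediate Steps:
u = 2967 (u = 129*23 = 2967)
o(v) = 2*v**3 (o(v) = (2*v)*v**2 = 2*v**3)
c(E) = -7/4 + 3*E/2 (c(E) = -7/4 + (E + E*5)/4 = -7/4 + (E + 5*E)/4 = -7/4 + (6*E)/4 = -7/4 + 3*E/2)
R(H) = 25/16 (R(H) = (-7/4 + 3*(2*1**3)/2)**2 = (-7/4 + 3*(2*1)/2)**2 = (-7/4 + (3/2)*2)**2 = (-7/4 + 3)**2 = (5/4)**2 = 25/16)
R(u) - 1*35736 = 25/16 - 1*35736 = 25/16 - 35736 = -571751/16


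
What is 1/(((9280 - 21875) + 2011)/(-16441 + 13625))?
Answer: 352/1323 ≈ 0.26606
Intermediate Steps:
1/(((9280 - 21875) + 2011)/(-16441 + 13625)) = 1/((-12595 + 2011)/(-2816)) = 1/(-10584*(-1/2816)) = 1/(1323/352) = 352/1323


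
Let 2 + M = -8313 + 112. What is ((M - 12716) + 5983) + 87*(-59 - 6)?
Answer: -20591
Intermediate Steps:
M = -8203 (M = -2 + (-8313 + 112) = -2 - 8201 = -8203)
((M - 12716) + 5983) + 87*(-59 - 6) = ((-8203 - 12716) + 5983) + 87*(-59 - 6) = (-20919 + 5983) + 87*(-65) = -14936 - 5655 = -20591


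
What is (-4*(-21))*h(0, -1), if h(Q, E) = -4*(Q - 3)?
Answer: 1008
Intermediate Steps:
h(Q, E) = 12 - 4*Q (h(Q, E) = -4*(-3 + Q) = 12 - 4*Q)
(-4*(-21))*h(0, -1) = (-4*(-21))*(12 - 4*0) = 84*(12 + 0) = 84*12 = 1008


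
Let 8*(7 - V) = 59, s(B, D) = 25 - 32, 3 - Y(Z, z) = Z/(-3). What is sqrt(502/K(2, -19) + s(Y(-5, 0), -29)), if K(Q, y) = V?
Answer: I*sqrt(12111)/3 ≈ 36.683*I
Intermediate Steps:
Y(Z, z) = 3 + Z/3 (Y(Z, z) = 3 - Z/(-3) = 3 - Z*(-1)/3 = 3 - (-1)*Z/3 = 3 + Z/3)
s(B, D) = -7
V = -3/8 (V = 7 - 1/8*59 = 7 - 59/8 = -3/8 ≈ -0.37500)
K(Q, y) = -3/8
sqrt(502/K(2, -19) + s(Y(-5, 0), -29)) = sqrt(502/(-3/8) - 7) = sqrt(502*(-8/3) - 7) = sqrt(-4016/3 - 7) = sqrt(-4037/3) = I*sqrt(12111)/3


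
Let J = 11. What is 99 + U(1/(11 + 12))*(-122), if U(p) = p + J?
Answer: -28711/23 ≈ -1248.3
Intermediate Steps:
U(p) = 11 + p (U(p) = p + 11 = 11 + p)
99 + U(1/(11 + 12))*(-122) = 99 + (11 + 1/(11 + 12))*(-122) = 99 + (11 + 1/23)*(-122) = 99 + (254/23)*(-122) = 99 - 30988/23 = -28711/23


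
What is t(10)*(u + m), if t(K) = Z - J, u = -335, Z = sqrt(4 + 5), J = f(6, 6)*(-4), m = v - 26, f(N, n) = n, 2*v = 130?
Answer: -7992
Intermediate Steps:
v = 65 (v = (1/2)*130 = 65)
m = 39 (m = 65 - 26 = 39)
J = -24 (J = 6*(-4) = -24)
Z = 3 (Z = sqrt(9) = 3)
t(K) = 27 (t(K) = 3 - 1*(-24) = 3 + 24 = 27)
t(10)*(u + m) = 27*(-335 + 39) = 27*(-296) = -7992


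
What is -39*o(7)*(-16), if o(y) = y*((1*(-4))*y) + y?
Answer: -117936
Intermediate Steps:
o(y) = y - 4*y² (o(y) = y*(-4*y) + y = -4*y² + y = y - 4*y²)
-39*o(7)*(-16) = -273*(1 - 4*7)*(-16) = -273*(1 - 28)*(-16) = -273*(-27)*(-16) = -39*(-189)*(-16) = 7371*(-16) = -117936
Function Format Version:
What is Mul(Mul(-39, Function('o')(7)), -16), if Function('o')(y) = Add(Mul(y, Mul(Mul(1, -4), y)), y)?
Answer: -117936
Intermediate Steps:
Function('o')(y) = Add(y, Mul(-4, Pow(y, 2))) (Function('o')(y) = Add(Mul(y, Mul(-4, y)), y) = Add(Mul(-4, Pow(y, 2)), y) = Add(y, Mul(-4, Pow(y, 2))))
Mul(Mul(-39, Function('o')(7)), -16) = Mul(Mul(-39, Mul(7, Add(1, Mul(-4, 7)))), -16) = Mul(Mul(-39, Mul(7, Add(1, -28))), -16) = Mul(Mul(-39, Mul(7, -27)), -16) = Mul(Mul(-39, -189), -16) = Mul(7371, -16) = -117936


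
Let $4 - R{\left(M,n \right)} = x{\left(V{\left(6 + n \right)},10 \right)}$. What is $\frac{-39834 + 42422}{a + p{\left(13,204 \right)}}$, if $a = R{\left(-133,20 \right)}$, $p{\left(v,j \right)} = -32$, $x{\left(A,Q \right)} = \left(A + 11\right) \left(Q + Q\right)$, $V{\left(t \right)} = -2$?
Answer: $- \frac{647}{52} \approx -12.442$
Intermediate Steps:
$x{\left(A,Q \right)} = 2 Q \left(11 + A\right)$ ($x{\left(A,Q \right)} = \left(11 + A\right) 2 Q = 2 Q \left(11 + A\right)$)
$R{\left(M,n \right)} = -176$ ($R{\left(M,n \right)} = 4 - 2 \cdot 10 \left(11 - 2\right) = 4 - 2 \cdot 10 \cdot 9 = 4 - 180 = -176$)
$a = -176$
$\frac{-39834 + 42422}{a + p{\left(13,204 \right)}} = \frac{-39834 + 42422}{-176 - 32} = \frac{2588}{-208} = 2588 \left(- \frac{1}{208}\right) = - \frac{647}{52}$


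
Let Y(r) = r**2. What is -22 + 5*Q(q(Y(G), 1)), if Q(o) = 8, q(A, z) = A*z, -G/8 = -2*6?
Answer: 18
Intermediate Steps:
G = 96 (G = -(-16)*6 = -8*(-12) = 96)
-22 + 5*Q(q(Y(G), 1)) = -22 + 5*8 = -22 + 40 = 18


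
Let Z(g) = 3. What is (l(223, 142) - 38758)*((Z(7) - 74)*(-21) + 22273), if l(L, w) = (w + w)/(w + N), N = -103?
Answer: -2762616184/3 ≈ -9.2087e+8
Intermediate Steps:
l(L, w) = 2*w/(-103 + w) (l(L, w) = (w + w)/(w - 103) = (2*w)/(-103 + w) = 2*w/(-103 + w))
(l(223, 142) - 38758)*((Z(7) - 74)*(-21) + 22273) = (2*142/(-103 + 142) - 38758)*((3 - 74)*(-21) + 22273) = (2*142/39 - 38758)*(-71*(-21) + 22273) = (2*142*(1/39) - 38758)*(1491 + 22273) = (284/39 - 38758)*23764 = -1511278/39*23764 = -2762616184/3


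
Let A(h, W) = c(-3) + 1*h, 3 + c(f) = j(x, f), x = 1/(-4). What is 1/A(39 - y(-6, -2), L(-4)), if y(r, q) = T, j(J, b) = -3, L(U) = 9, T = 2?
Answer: 1/31 ≈ 0.032258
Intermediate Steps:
x = -¼ ≈ -0.25000
c(f) = -6 (c(f) = -3 - 3 = -6)
y(r, q) = 2
A(h, W) = -6 + h (A(h, W) = -6 + 1*h = -6 + h)
1/A(39 - y(-6, -2), L(-4)) = 1/(-6 + (39 - 1*2)) = 1/(-6 + (39 - 2)) = 1/(-6 + 37) = 1/31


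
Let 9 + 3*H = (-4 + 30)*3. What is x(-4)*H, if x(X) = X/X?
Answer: 23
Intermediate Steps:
H = 23 (H = -3 + ((-4 + 30)*3)/3 = -3 + (26*3)/3 = -3 + (⅓)*78 = -3 + 26 = 23)
x(X) = 1
x(-4)*H = 1*23 = 23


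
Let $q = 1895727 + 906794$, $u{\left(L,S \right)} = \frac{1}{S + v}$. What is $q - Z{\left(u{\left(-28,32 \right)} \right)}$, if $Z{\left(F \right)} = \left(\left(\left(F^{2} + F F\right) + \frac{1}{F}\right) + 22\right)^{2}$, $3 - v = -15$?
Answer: $\frac{4370838882499}{1562500} \approx 2.7973 \cdot 10^{6}$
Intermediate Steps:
$v = 18$ ($v = 3 - -15 = 3 + 15 = 18$)
$u{\left(L,S \right)} = \frac{1}{18 + S}$ ($u{\left(L,S \right)} = \frac{1}{S + 18} = \frac{1}{18 + S}$)
$q = 2802521$
$Z{\left(F \right)} = \left(22 + \frac{1}{F} + 2 F^{2}\right)^{2}$ ($Z{\left(F \right)} = \left(\left(\left(F^{2} + F^{2}\right) + \frac{1}{F}\right) + 22\right)^{2} = \left(\left(2 F^{2} + \frac{1}{F}\right) + 22\right)^{2} = \left(\left(\frac{1}{F} + 2 F^{2}\right) + 22\right)^{2} = \left(22 + \frac{1}{F} + 2 F^{2}\right)^{2}$)
$q - Z{\left(u{\left(-28,32 \right)} \right)} = 2802521 - \frac{\left(1 + 2 \left(\frac{1}{18 + 32}\right)^{3} + \frac{22}{18 + 32}\right)^{2}}{\frac{1}{\left(18 + 32\right)^{2}}} = 2802521 - \frac{\left(1 + 2 \left(\frac{1}{50}\right)^{3} + \frac{22}{50}\right)^{2}}{\frac{1}{2500}} = 2802521 - \frac{1}{(\frac{1}{50})^{2}} \left(1 + \frac{2}{125000} + 22 \cdot \frac{1}{50}\right)^{2} = 2802521 - 2500 \left(1 + 2 \cdot \frac{1}{125000} + \frac{11}{25}\right)^{2} = 2802521 - 2500 \left(1 + \frac{1}{62500} + \frac{11}{25}\right)^{2} = 2802521 - 2500 \left(\frac{90001}{62500}\right)^{2} = 2802521 - 2500 \cdot \frac{8100180001}{3906250000} = 2802521 - \frac{8100180001}{1562500} = \frac{4370838882499}{1562500}$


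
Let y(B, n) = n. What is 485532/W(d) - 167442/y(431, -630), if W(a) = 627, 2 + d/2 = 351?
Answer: 22826183/21945 ≈ 1040.2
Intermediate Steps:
d = 698 (d = -4 + 2*351 = -4 + 702 = 698)
485532/W(d) - 167442/y(431, -630) = 485532/627 - 167442/(-630) = 485532*(1/627) - 167442*(-1/630) = 161844/209 + 27907/105 = 22826183/21945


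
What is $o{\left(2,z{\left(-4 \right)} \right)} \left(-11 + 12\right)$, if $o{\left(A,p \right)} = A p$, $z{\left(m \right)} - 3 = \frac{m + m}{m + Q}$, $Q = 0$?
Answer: $10$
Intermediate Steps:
$z{\left(m \right)} = 5$ ($z{\left(m \right)} = 3 + \frac{m + m}{m + 0} = 3 + \frac{2 m}{m} = 3 + 2 = 5$)
$o{\left(2,z{\left(-4 \right)} \right)} \left(-11 + 12\right) = 2 \cdot 5 \left(-11 + 12\right) = 10 \cdot 1 = 10$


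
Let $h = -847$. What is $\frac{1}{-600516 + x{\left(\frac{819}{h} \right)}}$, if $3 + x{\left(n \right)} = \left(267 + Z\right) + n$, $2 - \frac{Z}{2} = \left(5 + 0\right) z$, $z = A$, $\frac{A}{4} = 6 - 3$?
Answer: $- \frac{121}{72644645} \approx -1.6656 \cdot 10^{-6}$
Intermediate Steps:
$A = 12$ ($A = 4 \left(6 - 3\right) = 4 \cdot 3 = 12$)
$z = 12$
$Z = -116$ ($Z = 4 - 2 \left(5 + 0\right) 12 = 4 - 2 \cdot 5 \cdot 12 = 4 - 120 = -116$)
$x{\left(n \right)} = 148 + n$ ($x{\left(n \right)} = -3 + \left(\left(267 - 116\right) + n\right) = -3 + \left(151 + n\right) = 148 + n$)
$\frac{1}{-600516 + x{\left(\frac{819}{h} \right)}} = \frac{1}{-600516 + \left(148 + \frac{819}{-847}\right)} = \frac{1}{-600516 + \left(148 + 819 \left(- \frac{1}{847}\right)\right)} = \frac{1}{-600516 + \left(148 - \frac{117}{121}\right)} = \frac{1}{-600516 + \frac{17791}{121}} = \frac{1}{- \frac{72644645}{121}} = - \frac{121}{72644645}$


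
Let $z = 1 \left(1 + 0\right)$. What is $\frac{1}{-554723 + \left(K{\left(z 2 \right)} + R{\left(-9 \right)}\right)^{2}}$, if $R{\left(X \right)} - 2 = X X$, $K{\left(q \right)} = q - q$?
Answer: $- \frac{1}{547834} \approx -1.8254 \cdot 10^{-6}$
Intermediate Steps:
$z = 1$ ($z = 1 \cdot 1 = 1$)
$K{\left(q \right)} = 0$
$R{\left(X \right)} = 2 + X^{2}$ ($R{\left(X \right)} = 2 + X X = 2 + X^{2}$)
$\frac{1}{-554723 + \left(K{\left(z 2 \right)} + R{\left(-9 \right)}\right)^{2}} = \frac{1}{-554723 + \left(0 + \left(2 + \left(-9\right)^{2}\right)\right)^{2}} = \frac{1}{-554723 + \left(0 + \left(2 + 81\right)\right)^{2}} = \frac{1}{-554723 + \left(0 + 83\right)^{2}} = \frac{1}{-554723 + 83^{2}} = \frac{1}{-554723 + 6889} = \frac{1}{-547834} = - \frac{1}{547834}$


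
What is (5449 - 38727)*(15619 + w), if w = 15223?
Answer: -1026360076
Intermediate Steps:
(5449 - 38727)*(15619 + w) = (5449 - 38727)*(15619 + 15223) = -33278*30842 = -1026360076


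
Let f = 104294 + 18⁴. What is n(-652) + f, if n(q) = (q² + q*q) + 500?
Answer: 1059978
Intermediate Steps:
n(q) = 500 + 2*q² (n(q) = (q² + q²) + 500 = 2*q² + 500 = 500 + 2*q²)
f = 209270 (f = 104294 + 104976 = 209270)
n(-652) + f = (500 + 2*(-652)²) + 209270 = (500 + 2*425104) + 209270 = (500 + 850208) + 209270 = 850708 + 209270 = 1059978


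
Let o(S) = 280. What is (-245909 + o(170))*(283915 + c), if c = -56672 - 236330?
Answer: 2232030723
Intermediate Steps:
c = -293002
(-245909 + o(170))*(283915 + c) = (-245909 + 280)*(283915 - 293002) = -245629*(-9087) = 2232030723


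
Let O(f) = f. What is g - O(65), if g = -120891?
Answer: -120956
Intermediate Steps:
g - O(65) = -120891 - 1*65 = -120891 - 65 = -120956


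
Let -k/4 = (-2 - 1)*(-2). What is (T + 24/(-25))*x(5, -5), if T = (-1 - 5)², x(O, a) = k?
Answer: -21024/25 ≈ -840.96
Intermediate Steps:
k = -24 (k = -4*(-2 - 1)*(-2) = -(-12)*(-2) = -4*6 = -24)
x(O, a) = -24
T = 36 (T = (-6)² = 36)
(T + 24/(-25))*x(5, -5) = (36 + 24/(-25))*(-24) = (36 + 24*(-1/25))*(-24) = (36 - 24/25)*(-24) = (876/25)*(-24) = -21024/25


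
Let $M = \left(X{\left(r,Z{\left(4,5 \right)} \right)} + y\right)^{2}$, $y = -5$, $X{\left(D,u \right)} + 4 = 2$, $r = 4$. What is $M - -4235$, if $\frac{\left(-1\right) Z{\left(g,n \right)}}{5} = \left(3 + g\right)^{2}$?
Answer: $4284$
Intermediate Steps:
$Z{\left(g,n \right)} = - 5 \left(3 + g\right)^{2}$
$X{\left(D,u \right)} = -2$ ($X{\left(D,u \right)} = -4 + 2 = -2$)
$M = 49$ ($M = \left(-2 - 5\right)^{2} = \left(-7\right)^{2} = 49$)
$M - -4235 = 49 - -4235 = 49 + 4235 = 4284$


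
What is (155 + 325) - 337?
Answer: 143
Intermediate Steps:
(155 + 325) - 337 = 480 - 337 = 143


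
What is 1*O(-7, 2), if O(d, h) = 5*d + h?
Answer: -33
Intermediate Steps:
O(d, h) = h + 5*d
1*O(-7, 2) = 1*(2 + 5*(-7)) = 1*(2 - 35) = 1*(-33) = -33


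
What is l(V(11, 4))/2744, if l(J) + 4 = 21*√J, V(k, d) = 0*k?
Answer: -1/686 ≈ -0.0014577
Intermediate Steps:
V(k, d) = 0
l(J) = -4 + 21*√J
l(V(11, 4))/2744 = (-4 + 21*√0)/2744 = (-4 + 21*0)*(1/2744) = (-4 + 0)*(1/2744) = -4*1/2744 = -1/686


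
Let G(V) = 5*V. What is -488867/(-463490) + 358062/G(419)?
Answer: 33396466549/194202310 ≈ 171.97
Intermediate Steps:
-488867/(-463490) + 358062/G(419) = -488867/(-463490) + 358062/((5*419)) = -488867*(-1/463490) + 358062/2095 = 488867/463490 + 358062*(1/2095) = 488867/463490 + 358062/2095 = 33396466549/194202310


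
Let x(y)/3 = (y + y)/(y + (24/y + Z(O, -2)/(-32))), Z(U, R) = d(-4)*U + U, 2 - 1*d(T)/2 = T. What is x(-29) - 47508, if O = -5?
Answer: -1225307388/25795 ≈ -47502.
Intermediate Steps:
d(T) = 4 - 2*T
Z(U, R) = 13*U (Z(U, R) = (4 - 2*(-4))*U + U = (4 + 8)*U + U = 12*U + U = 13*U)
x(y) = 6*y/(65/32 + y + 24/y) (x(y) = 3*((y + y)/(y + (24/y + (13*(-5))/(-32)))) = 3*((2*y)/(y + (24/y - 65*(-1/32)))) = 3*((2*y)/(y + (24/y + 65/32))) = 3*((2*y)/(y + (65/32 + 24/y))) = 3*((2*y)/(65/32 + y + 24/y)) = 3*(2*y/(65/32 + y + 24/y)) = 6*y/(65/32 + y + 24/y))
x(-29) - 47508 = 192*(-29)²/(768 + 32*(-29)² + 65*(-29)) - 47508 = 192*841/(768 + 32*841 - 1885) - 47508 = 192*841/(768 + 26912 - 1885) - 47508 = 192*841/25795 - 47508 = 192*841*(1/25795) - 47508 = 161472/25795 - 47508 = -1225307388/25795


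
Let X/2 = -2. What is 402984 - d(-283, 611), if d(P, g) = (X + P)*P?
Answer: 321763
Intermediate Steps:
X = -4 (X = 2*(-2) = -4)
d(P, g) = P*(-4 + P) (d(P, g) = (-4 + P)*P = P*(-4 + P))
402984 - d(-283, 611) = 402984 - (-283)*(-4 - 283) = 402984 - (-283)*(-287) = 402984 - 1*81221 = 402984 - 81221 = 321763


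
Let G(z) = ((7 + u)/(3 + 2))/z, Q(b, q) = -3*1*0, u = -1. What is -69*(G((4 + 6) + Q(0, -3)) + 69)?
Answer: -119232/25 ≈ -4769.3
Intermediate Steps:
Q(b, q) = 0 (Q(b, q) = -3*0 = 0)
G(z) = 6/(5*z) (G(z) = ((7 - 1)/(3 + 2))/z = (6/5)/z = (6*(⅕))/z = 6/(5*z))
-69*(G((4 + 6) + Q(0, -3)) + 69) = -69*(6/(5*((4 + 6) + 0)) + 69) = -69*(6/(5*(10 + 0)) + 69) = -69*((6/5)/10 + 69) = -69*((6/5)*(⅒) + 69) = -69*(3/25 + 69) = -69*1728/25 = -119232/25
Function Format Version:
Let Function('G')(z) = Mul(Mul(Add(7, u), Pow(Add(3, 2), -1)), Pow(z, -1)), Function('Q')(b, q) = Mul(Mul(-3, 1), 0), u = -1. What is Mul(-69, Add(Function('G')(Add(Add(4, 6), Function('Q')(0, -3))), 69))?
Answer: Rational(-119232, 25) ≈ -4769.3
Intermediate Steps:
Function('Q')(b, q) = 0 (Function('Q')(b, q) = Mul(-3, 0) = 0)
Function('G')(z) = Mul(Rational(6, 5), Pow(z, -1)) (Function('G')(z) = Mul(Mul(Add(7, -1), Pow(Add(3, 2), -1)), Pow(z, -1)) = Mul(Mul(6, Pow(5, -1)), Pow(z, -1)) = Mul(Mul(6, Rational(1, 5)), Pow(z, -1)) = Mul(Rational(6, 5), Pow(z, -1)))
Mul(-69, Add(Function('G')(Add(Add(4, 6), Function('Q')(0, -3))), 69)) = Mul(-69, Add(Mul(Rational(6, 5), Pow(Add(Add(4, 6), 0), -1)), 69)) = Mul(-69, Add(Mul(Rational(6, 5), Pow(Add(10, 0), -1)), 69)) = Mul(-69, Add(Mul(Rational(6, 5), Pow(10, -1)), 69)) = Mul(-69, Add(Mul(Rational(6, 5), Rational(1, 10)), 69)) = Mul(-69, Add(Rational(3, 25), 69)) = Mul(-69, Rational(1728, 25)) = Rational(-119232, 25)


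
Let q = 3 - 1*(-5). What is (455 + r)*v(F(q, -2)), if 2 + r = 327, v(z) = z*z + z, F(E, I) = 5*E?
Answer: 1279200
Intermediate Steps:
q = 8 (q = 3 + 5 = 8)
v(z) = z + z² (v(z) = z² + z = z + z²)
r = 325 (r = -2 + 327 = 325)
(455 + r)*v(F(q, -2)) = (455 + 325)*((5*8)*(1 + 5*8)) = 780*(40*(1 + 40)) = 780*(40*41) = 780*1640 = 1279200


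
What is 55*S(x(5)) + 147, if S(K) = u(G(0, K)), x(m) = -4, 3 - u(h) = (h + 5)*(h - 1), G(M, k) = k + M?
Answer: 587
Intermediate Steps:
G(M, k) = M + k
u(h) = 3 - (-1 + h)*(5 + h) (u(h) = 3 - (h + 5)*(h - 1) = 3 - (5 + h)*(-1 + h) = 3 - (-1 + h)*(5 + h))
S(K) = 8 - K² - 4*K (S(K) = 8 - (0 + K)² - 4*(0 + K) = 8 - K² - 4*K)
55*S(x(5)) + 147 = 55*(8 - 1*(-4)² - 4*(-4)) + 147 = 55*(8 - 1*16 + 16) + 147 = 55*(8 - 16 + 16) + 147 = 55*8 + 147 = 440 + 147 = 587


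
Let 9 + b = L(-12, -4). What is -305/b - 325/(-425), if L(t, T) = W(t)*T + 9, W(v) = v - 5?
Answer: -253/68 ≈ -3.7206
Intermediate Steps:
W(v) = -5 + v
L(t, T) = 9 + T*(-5 + t) (L(t, T) = (-5 + t)*T + 9 = T*(-5 + t) + 9 = 9 + T*(-5 + t))
b = 68 (b = -9 + (9 - 4*(-5 - 12)) = -9 + (9 - 4*(-17)) = -9 + (9 + 68) = -9 + 77 = 68)
-305/b - 325/(-425) = -305/68 - 325/(-425) = -305*1/68 - 325*(-1/425) = -305/68 + 13/17 = -253/68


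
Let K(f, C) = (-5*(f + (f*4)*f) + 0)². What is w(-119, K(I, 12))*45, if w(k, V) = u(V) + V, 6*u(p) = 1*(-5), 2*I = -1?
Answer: 975/4 ≈ 243.75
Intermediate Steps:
I = -½ (I = (½)*(-1) = -½ ≈ -0.50000)
u(p) = -⅚ (u(p) = (1*(-5))/6 = (⅙)*(-5) = -⅚)
K(f, C) = (-20*f² - 5*f)² (K(f, C) = (-5*(f + (4*f)*f) + 0)² = (-5*(f + 4*f²) + 0)² = ((-20*f² - 5*f) + 0)² = (-20*f² - 5*f)²)
w(k, V) = -⅚ + V
w(-119, K(I, 12))*45 = (-⅚ + 25*(-½)²*(1 + 4*(-½))²)*45 = (-⅚ + 25*(¼)*(1 - 2)²)*45 = (-⅚ + 25*(¼)*(-1)²)*45 = (-⅚ + 25*(¼)*1)*45 = (-⅚ + 25/4)*45 = (65/12)*45 = 975/4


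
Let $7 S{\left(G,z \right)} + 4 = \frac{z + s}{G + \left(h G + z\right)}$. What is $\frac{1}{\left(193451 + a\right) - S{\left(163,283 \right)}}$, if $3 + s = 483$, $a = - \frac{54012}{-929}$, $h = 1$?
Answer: $\frac{565761}{109480146550} \approx 5.1677 \cdot 10^{-6}$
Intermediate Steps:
$a = \frac{54012}{929}$ ($a = \left(-54012\right) \left(- \frac{1}{929}\right) = \frac{54012}{929} \approx 58.14$)
$s = 480$ ($s = -3 + 483 = 480$)
$S{\left(G,z \right)} = - \frac{4}{7} + \frac{480 + z}{7 \left(z + 2 G\right)}$ ($S{\left(G,z \right)} = - \frac{4}{7} + \frac{\left(z + 480\right) \frac{1}{G + \left(1 G + z\right)}}{7} = - \frac{4}{7} + \frac{\left(480 + z\right) \frac{1}{G + \left(G + z\right)}}{7} = - \frac{4}{7} + \frac{\left(480 + z\right) \frac{1}{z + 2 G}}{7} = - \frac{4}{7} + \frac{\frac{1}{z + 2 G} \left(480 + z\right)}{7} = - \frac{4}{7} + \frac{480 + z}{7 \left(z + 2 G\right)}$)
$\frac{1}{\left(193451 + a\right) - S{\left(163,283 \right)}} = \frac{1}{\left(193451 + \frac{54012}{929}\right) - \frac{480 - 1304 - 849}{7 \left(283 + 2 \cdot 163\right)}} = \frac{1}{\frac{179769991}{929} - \frac{480 - 1304 - 849}{7 \left(283 + 326\right)}} = \frac{1}{\frac{179769991}{929} - \frac{1}{7} \cdot \frac{1}{609} \left(-1673\right)} = \frac{1}{\frac{179769991}{929} - - \frac{239}{609}} = \frac{1}{\frac{179769991}{929} + \frac{239}{609}} = \frac{1}{\frac{109480146550}{565761}} = \frac{565761}{109480146550}$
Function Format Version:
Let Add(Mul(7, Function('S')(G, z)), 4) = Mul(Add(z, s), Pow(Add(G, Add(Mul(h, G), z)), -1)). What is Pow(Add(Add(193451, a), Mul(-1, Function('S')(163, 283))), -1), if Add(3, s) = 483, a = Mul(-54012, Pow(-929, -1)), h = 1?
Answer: Rational(565761, 109480146550) ≈ 5.1677e-6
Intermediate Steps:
a = Rational(54012, 929) (a = Mul(-54012, Rational(-1, 929)) = Rational(54012, 929) ≈ 58.140)
s = 480 (s = Add(-3, 483) = 480)
Function('S')(G, z) = Add(Rational(-4, 7), Mul(Rational(1, 7), Pow(Add(z, Mul(2, G)), -1), Add(480, z))) (Function('S')(G, z) = Add(Rational(-4, 7), Mul(Rational(1, 7), Mul(Add(z, 480), Pow(Add(G, Add(Mul(1, G), z)), -1)))) = Add(Rational(-4, 7), Mul(Rational(1, 7), Mul(Add(480, z), Pow(Add(G, Add(G, z)), -1)))) = Add(Rational(-4, 7), Mul(Rational(1, 7), Mul(Add(480, z), Pow(Add(z, Mul(2, G)), -1)))) = Add(Rational(-4, 7), Mul(Rational(1, 7), Mul(Pow(Add(z, Mul(2, G)), -1), Add(480, z)))) = Add(Rational(-4, 7), Mul(Rational(1, 7), Pow(Add(z, Mul(2, G)), -1), Add(480, z))))
Pow(Add(Add(193451, a), Mul(-1, Function('S')(163, 283))), -1) = Pow(Add(Add(193451, Rational(54012, 929)), Mul(-1, Mul(Rational(1, 7), Pow(Add(283, Mul(2, 163)), -1), Add(480, Mul(-8, 163), Mul(-3, 283))))), -1) = Pow(Add(Rational(179769991, 929), Mul(-1, Mul(Rational(1, 7), Pow(Add(283, 326), -1), Add(480, -1304, -849)))), -1) = Pow(Add(Rational(179769991, 929), Mul(-1, Mul(Rational(1, 7), Pow(609, -1), -1673))), -1) = Pow(Add(Rational(179769991, 929), Mul(-1, Mul(Rational(1, 7), Rational(1, 609), -1673))), -1) = Pow(Add(Rational(179769991, 929), Mul(-1, Rational(-239, 609))), -1) = Pow(Add(Rational(179769991, 929), Rational(239, 609)), -1) = Pow(Rational(109480146550, 565761), -1) = Rational(565761, 109480146550)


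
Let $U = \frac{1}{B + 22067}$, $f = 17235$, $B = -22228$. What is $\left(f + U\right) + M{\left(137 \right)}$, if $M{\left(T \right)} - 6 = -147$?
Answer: $\frac{2752133}{161} \approx 17094.0$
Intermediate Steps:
$M{\left(T \right)} = -141$ ($M{\left(T \right)} = 6 - 147 = -141$)
$U = - \frac{1}{161}$ ($U = \frac{1}{-22228 + 22067} = \frac{1}{-161} = - \frac{1}{161} \approx -0.0062112$)
$\left(f + U\right) + M{\left(137 \right)} = \left(17235 - \frac{1}{161}\right) - 141 = \frac{2774834}{161} - 141 = \frac{2752133}{161}$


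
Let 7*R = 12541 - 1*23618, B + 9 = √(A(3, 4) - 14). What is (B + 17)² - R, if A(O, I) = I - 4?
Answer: 11427/7 + 16*I*√14 ≈ 1632.4 + 59.867*I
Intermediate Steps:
A(O, I) = -4 + I
B = -9 + I*√14 (B = -9 + √((-4 + 4) - 14) = -9 + √(0 - 14) = -9 + √(-14) = -9 + I*√14 ≈ -9.0 + 3.7417*I)
R = -11077/7 (R = (12541 - 1*23618)/7 = (12541 - 23618)/7 = (⅐)*(-11077) = -11077/7 ≈ -1582.4)
(B + 17)² - R = ((-9 + I*√14) + 17)² - 1*(-11077/7) = (8 + I*√14)² + 11077/7 = 11077/7 + (8 + I*√14)²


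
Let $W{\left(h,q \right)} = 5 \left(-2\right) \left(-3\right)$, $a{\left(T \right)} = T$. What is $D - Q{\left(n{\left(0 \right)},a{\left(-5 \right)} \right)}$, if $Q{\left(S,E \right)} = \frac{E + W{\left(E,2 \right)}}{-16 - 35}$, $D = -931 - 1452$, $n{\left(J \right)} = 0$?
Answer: $- \frac{121508}{51} \approx -2382.5$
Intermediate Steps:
$D = -2383$ ($D = -931 - 1452 = -2383$)
$W{\left(h,q \right)} = 30$ ($W{\left(h,q \right)} = \left(-10\right) \left(-3\right) = 30$)
$Q{\left(S,E \right)} = - \frac{10}{17} - \frac{E}{51}$ ($Q{\left(S,E \right)} = \frac{E + 30}{-16 - 35} = \frac{30 + E}{-51} = \left(30 + E\right) \left(- \frac{1}{51}\right) = - \frac{10}{17} - \frac{E}{51}$)
$D - Q{\left(n{\left(0 \right)},a{\left(-5 \right)} \right)} = -2383 - \left(- \frac{10}{17} - - \frac{5}{51}\right) = -2383 - \left(- \frac{10}{17} + \frac{5}{51}\right) = -2383 - - \frac{25}{51} = -2383 + \frac{25}{51} = - \frac{121508}{51}$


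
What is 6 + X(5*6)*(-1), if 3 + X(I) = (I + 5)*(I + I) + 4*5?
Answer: -2111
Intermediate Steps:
X(I) = 17 + 2*I*(5 + I) (X(I) = -3 + ((I + 5)*(I + I) + 4*5) = -3 + ((5 + I)*(2*I) + 20) = -3 + (2*I*(5 + I) + 20) = -3 + (20 + 2*I*(5 + I)) = 17 + 2*I*(5 + I))
6 + X(5*6)*(-1) = 6 + (17 + 2*(5*6)² + 10*(5*6))*(-1) = 6 + (17 + 2*30² + 10*30)*(-1) = 6 + (17 + 2*900 + 300)*(-1) = 6 + (17 + 1800 + 300)*(-1) = 6 + 2117*(-1) = 6 - 2117 = -2111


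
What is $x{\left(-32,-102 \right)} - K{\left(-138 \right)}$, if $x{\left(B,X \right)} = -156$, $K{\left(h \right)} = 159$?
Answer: $-315$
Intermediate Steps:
$x{\left(-32,-102 \right)} - K{\left(-138 \right)} = -156 - 159 = -315$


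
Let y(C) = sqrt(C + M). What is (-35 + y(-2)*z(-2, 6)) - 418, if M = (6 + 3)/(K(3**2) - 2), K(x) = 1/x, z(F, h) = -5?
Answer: -453 - 5*I*sqrt(1955)/17 ≈ -453.0 - 13.005*I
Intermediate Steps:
K(x) = 1/x
M = -81/17 (M = (6 + 3)/(1/(3**2) - 2) = 9/(1/9 - 2) = 9/(-17/9) = 9*(-9/17) = -81/17 ≈ -4.7647)
y(C) = sqrt(-81/17 + C) (y(C) = sqrt(C - 81/17) = sqrt(-81/17 + C))
(-35 + y(-2)*z(-2, 6)) - 418 = (-35 + (sqrt(-1377 + 289*(-2))/17)*(-5)) - 418 = (-35 + (sqrt(-1377 - 578)/17)*(-5)) - 418 = (-35 + (sqrt(-1955)/17)*(-5)) - 418 = (-35 + ((I*sqrt(1955))/17)*(-5)) - 418 = (-35 + (I*sqrt(1955)/17)*(-5)) - 418 = (-35 - 5*I*sqrt(1955)/17) - 418 = -453 - 5*I*sqrt(1955)/17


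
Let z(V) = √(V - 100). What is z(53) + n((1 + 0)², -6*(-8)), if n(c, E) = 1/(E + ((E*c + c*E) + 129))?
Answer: 1/273 + I*√47 ≈ 0.003663 + 6.8557*I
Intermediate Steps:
z(V) = √(-100 + V)
n(c, E) = 1/(129 + E + 2*E*c) (n(c, E) = 1/(E + ((E*c + E*c) + 129)) = 1/(E + (2*E*c + 129)) = 1/(E + (129 + 2*E*c)) = 1/(129 + E + 2*E*c))
z(53) + n((1 + 0)², -6*(-8)) = √(-100 + 53) + 1/(129 - 6*(-8) + 2*(-6*(-8))*(1 + 0)²) = √(-47) + 1/(129 + 48 + 2*48*1²) = I*√47 + 1/(129 + 48 + 2*48*1) = I*√47 + 1/(129 + 48 + 96) = I*√47 + 1/273 = 1/273 + I*√47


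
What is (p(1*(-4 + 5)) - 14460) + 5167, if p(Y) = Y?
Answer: -9292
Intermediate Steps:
(p(1*(-4 + 5)) - 14460) + 5167 = (1*(-4 + 5) - 14460) + 5167 = (1*1 - 14460) + 5167 = (1 - 14460) + 5167 = -14459 + 5167 = -9292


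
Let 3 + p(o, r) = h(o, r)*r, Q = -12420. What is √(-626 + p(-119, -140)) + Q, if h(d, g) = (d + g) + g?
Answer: -12420 + √55231 ≈ -12185.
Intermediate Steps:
h(d, g) = d + 2*g
p(o, r) = -3 + r*(o + 2*r) (p(o, r) = -3 + (o + 2*r)*r = -3 + r*(o + 2*r))
√(-626 + p(-119, -140)) + Q = √(-626 + (-3 - 140*(-119 + 2*(-140)))) - 12420 = √(-626 + (-3 - 140*(-119 - 280))) - 12420 = √(-626 + (-3 - 140*(-399))) - 12420 = √(-626 + (-3 + 55860)) - 12420 = √(-626 + 55857) - 12420 = √55231 - 12420 = -12420 + √55231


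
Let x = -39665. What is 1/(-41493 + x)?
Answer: -1/81158 ≈ -1.2322e-5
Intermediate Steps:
1/(-41493 + x) = 1/(-41493 - 39665) = 1/(-81158) = -1/81158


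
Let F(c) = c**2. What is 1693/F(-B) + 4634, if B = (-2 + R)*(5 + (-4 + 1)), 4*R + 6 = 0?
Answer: 228759/49 ≈ 4668.5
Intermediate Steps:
R = -3/2 (R = -3/2 + (1/4)*0 = -3/2 + 0 = -3/2 ≈ -1.5000)
B = -7 (B = (-2 - 3/2)*(5 + (-4 + 1)) = -7*(5 - 3)/2 = -7/2*2 = -7)
1693/F(-B) + 4634 = 1693/((-1*(-7))**2) + 4634 = 1693/(7**2) + 4634 = 1693/49 + 4634 = 228759/49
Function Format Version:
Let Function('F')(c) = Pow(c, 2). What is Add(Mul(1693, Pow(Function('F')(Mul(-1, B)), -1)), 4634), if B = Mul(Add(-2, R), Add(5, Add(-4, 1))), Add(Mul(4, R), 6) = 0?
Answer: Rational(228759, 49) ≈ 4668.5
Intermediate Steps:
R = Rational(-3, 2) (R = Add(Rational(-3, 2), Mul(Rational(1, 4), 0)) = Add(Rational(-3, 2), 0) = Rational(-3, 2) ≈ -1.5000)
B = -7 (B = Mul(Add(-2, Rational(-3, 2)), Add(5, Add(-4, 1))) = Mul(Rational(-7, 2), Add(5, -3)) = Mul(Rational(-7, 2), 2) = -7)
Add(Mul(1693, Pow(Function('F')(Mul(-1, B)), -1)), 4634) = Add(Mul(1693, Pow(Pow(Mul(-1, -7), 2), -1)), 4634) = Add(Mul(1693, Pow(Pow(7, 2), -1)), 4634) = Add(Mul(1693, Pow(49, -1)), 4634) = Add(Mul(1693, Rational(1, 49)), 4634) = Add(Rational(1693, 49), 4634) = Rational(228759, 49)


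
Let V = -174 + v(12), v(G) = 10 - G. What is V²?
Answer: 30976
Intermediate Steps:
V = -176 (V = -174 + (10 - 1*12) = -174 + (10 - 12) = -174 - 2 = -176)
V² = (-176)² = 30976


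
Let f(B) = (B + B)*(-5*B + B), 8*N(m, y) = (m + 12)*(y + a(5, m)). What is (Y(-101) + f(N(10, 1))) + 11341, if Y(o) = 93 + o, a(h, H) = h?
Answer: 9155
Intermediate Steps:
N(m, y) = (5 + y)*(12 + m)/8 (N(m, y) = ((m + 12)*(y + 5))/8 = ((12 + m)*(5 + y))/8 = ((5 + y)*(12 + m))/8 = (5 + y)*(12 + m)/8)
f(B) = -8*B² (f(B) = (2*B)*(-4*B) = -8*B²)
(Y(-101) + f(N(10, 1))) + 11341 = ((93 - 101) - 8*(15/2 + (3/2)*1 + (5/8)*10 + (⅛)*10*1)²) + 11341 = (-8 - 8*(15/2 + 3/2 + 25/4 + 5/4)²) + 11341 = (-8 - 8*(33/2)²) + 11341 = (-8 - 8*1089/4) + 11341 = (-8 - 2178) + 11341 = -2186 + 11341 = 9155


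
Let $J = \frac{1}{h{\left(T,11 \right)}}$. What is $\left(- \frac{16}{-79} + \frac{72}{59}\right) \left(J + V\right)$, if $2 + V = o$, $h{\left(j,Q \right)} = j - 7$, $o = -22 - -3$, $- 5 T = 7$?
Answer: $- \frac{2941292}{97881} \approx -30.05$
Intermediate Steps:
$T = - \frac{7}{5}$ ($T = \left(- \frac{1}{5}\right) 7 = - \frac{7}{5} \approx -1.4$)
$o = -19$ ($o = -22 + 3 = -19$)
$h{\left(j,Q \right)} = -7 + j$ ($h{\left(j,Q \right)} = j - 7 = -7 + j$)
$J = - \frac{5}{42}$ ($J = \frac{1}{-7 - \frac{7}{5}} = \frac{1}{- \frac{42}{5}} = - \frac{5}{42} \approx -0.11905$)
$V = -21$ ($V = -2 - 19 = -21$)
$\left(- \frac{16}{-79} + \frac{72}{59}\right) \left(J + V\right) = \left(- \frac{16}{-79} + \frac{72}{59}\right) \left(- \frac{5}{42} - 21\right) = \left(\left(-16\right) \left(- \frac{1}{79}\right) + 72 \cdot \frac{1}{59}\right) \left(- \frac{887}{42}\right) = \left(\frac{16}{79} + \frac{72}{59}\right) \left(- \frac{887}{42}\right) = \frac{6632}{4661} \left(- \frac{887}{42}\right) = - \frac{2941292}{97881}$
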